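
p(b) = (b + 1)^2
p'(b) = 2*b + 2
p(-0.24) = 0.58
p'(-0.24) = 1.52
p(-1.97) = 0.94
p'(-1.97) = -1.94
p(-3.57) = 6.60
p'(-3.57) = -5.14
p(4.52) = 30.47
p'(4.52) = 11.04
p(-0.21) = 0.62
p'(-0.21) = 1.58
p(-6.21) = 27.14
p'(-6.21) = -10.42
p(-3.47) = 6.10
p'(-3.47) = -4.94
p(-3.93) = 8.58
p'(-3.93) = -5.86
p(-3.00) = 4.00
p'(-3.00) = -4.00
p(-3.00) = 4.00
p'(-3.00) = -4.00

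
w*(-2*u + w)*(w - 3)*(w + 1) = -2*u*w^3 + 4*u*w^2 + 6*u*w + w^4 - 2*w^3 - 3*w^2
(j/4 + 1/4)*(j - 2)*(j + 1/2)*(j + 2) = j^4/4 + 3*j^3/8 - 7*j^2/8 - 3*j/2 - 1/2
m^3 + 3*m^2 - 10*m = m*(m - 2)*(m + 5)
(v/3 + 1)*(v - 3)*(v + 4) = v^3/3 + 4*v^2/3 - 3*v - 12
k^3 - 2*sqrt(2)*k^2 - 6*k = k*(k - 3*sqrt(2))*(k + sqrt(2))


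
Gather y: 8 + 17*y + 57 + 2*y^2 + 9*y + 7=2*y^2 + 26*y + 72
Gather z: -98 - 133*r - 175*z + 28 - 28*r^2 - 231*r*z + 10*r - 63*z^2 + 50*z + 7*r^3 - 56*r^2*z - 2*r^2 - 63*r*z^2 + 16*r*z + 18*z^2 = 7*r^3 - 30*r^2 - 123*r + z^2*(-63*r - 45) + z*(-56*r^2 - 215*r - 125) - 70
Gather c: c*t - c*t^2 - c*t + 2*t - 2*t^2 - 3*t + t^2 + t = -c*t^2 - t^2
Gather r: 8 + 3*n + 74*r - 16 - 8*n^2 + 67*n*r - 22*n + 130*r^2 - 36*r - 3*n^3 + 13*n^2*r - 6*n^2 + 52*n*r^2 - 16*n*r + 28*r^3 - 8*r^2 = -3*n^3 - 14*n^2 - 19*n + 28*r^3 + r^2*(52*n + 122) + r*(13*n^2 + 51*n + 38) - 8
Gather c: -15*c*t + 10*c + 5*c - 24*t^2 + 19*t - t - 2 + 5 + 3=c*(15 - 15*t) - 24*t^2 + 18*t + 6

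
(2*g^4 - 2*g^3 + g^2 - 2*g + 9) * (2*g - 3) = 4*g^5 - 10*g^4 + 8*g^3 - 7*g^2 + 24*g - 27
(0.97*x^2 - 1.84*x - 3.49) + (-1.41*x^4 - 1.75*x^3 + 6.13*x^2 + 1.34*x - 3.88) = -1.41*x^4 - 1.75*x^3 + 7.1*x^2 - 0.5*x - 7.37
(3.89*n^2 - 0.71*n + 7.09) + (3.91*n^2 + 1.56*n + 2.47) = 7.8*n^2 + 0.85*n + 9.56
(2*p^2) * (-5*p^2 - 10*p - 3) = -10*p^4 - 20*p^3 - 6*p^2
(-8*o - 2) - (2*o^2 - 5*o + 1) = -2*o^2 - 3*o - 3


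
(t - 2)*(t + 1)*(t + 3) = t^3 + 2*t^2 - 5*t - 6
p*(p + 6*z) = p^2 + 6*p*z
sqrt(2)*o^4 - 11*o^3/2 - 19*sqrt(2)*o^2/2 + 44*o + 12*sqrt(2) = (o - 3*sqrt(2))*(o - 2*sqrt(2))*(o + 2*sqrt(2))*(sqrt(2)*o + 1/2)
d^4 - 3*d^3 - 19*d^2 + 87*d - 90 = (d - 3)^2*(d - 2)*(d + 5)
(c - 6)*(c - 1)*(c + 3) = c^3 - 4*c^2 - 15*c + 18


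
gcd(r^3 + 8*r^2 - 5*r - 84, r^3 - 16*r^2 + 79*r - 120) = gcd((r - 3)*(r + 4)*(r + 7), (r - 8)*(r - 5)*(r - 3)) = r - 3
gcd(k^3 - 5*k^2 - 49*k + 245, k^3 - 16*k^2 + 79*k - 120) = k - 5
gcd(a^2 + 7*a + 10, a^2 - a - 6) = a + 2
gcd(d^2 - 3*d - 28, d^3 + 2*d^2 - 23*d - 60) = d + 4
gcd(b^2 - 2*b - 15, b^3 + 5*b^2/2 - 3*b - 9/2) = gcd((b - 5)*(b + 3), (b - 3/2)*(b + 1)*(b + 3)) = b + 3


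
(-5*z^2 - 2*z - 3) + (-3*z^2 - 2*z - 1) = -8*z^2 - 4*z - 4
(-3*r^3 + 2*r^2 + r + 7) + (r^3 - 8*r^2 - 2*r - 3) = -2*r^3 - 6*r^2 - r + 4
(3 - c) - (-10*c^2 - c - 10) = 10*c^2 + 13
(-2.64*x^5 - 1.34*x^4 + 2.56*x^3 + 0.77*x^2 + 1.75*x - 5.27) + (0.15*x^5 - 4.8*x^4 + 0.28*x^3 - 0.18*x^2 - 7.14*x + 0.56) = -2.49*x^5 - 6.14*x^4 + 2.84*x^3 + 0.59*x^2 - 5.39*x - 4.71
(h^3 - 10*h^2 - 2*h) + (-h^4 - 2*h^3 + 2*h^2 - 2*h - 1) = -h^4 - h^3 - 8*h^2 - 4*h - 1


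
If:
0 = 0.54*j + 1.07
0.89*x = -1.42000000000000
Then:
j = -1.98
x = -1.60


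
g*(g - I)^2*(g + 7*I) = g^4 + 5*I*g^3 + 13*g^2 - 7*I*g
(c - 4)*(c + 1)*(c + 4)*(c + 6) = c^4 + 7*c^3 - 10*c^2 - 112*c - 96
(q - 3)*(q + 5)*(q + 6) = q^3 + 8*q^2 - 3*q - 90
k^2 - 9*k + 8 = (k - 8)*(k - 1)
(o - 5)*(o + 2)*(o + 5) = o^3 + 2*o^2 - 25*o - 50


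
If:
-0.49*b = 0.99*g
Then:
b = -2.02040816326531*g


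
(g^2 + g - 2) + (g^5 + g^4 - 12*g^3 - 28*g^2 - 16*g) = g^5 + g^4 - 12*g^3 - 27*g^2 - 15*g - 2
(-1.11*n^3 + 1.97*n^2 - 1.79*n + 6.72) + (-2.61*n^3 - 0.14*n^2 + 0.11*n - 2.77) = -3.72*n^3 + 1.83*n^2 - 1.68*n + 3.95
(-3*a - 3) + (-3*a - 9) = -6*a - 12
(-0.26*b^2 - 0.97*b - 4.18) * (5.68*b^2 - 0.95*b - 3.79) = -1.4768*b^4 - 5.2626*b^3 - 21.8355*b^2 + 7.6473*b + 15.8422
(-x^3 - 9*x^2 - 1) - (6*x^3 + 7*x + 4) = -7*x^3 - 9*x^2 - 7*x - 5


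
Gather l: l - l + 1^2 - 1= 0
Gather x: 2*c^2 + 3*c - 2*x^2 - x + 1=2*c^2 + 3*c - 2*x^2 - x + 1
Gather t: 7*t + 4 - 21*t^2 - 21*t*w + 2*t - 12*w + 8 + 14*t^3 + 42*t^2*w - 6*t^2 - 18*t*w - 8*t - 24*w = 14*t^3 + t^2*(42*w - 27) + t*(1 - 39*w) - 36*w + 12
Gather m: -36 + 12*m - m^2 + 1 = -m^2 + 12*m - 35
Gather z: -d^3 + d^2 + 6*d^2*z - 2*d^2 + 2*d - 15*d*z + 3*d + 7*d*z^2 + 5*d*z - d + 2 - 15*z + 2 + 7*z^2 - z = -d^3 - d^2 + 4*d + z^2*(7*d + 7) + z*(6*d^2 - 10*d - 16) + 4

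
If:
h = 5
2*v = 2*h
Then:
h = 5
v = 5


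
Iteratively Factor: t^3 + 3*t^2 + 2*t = (t + 2)*(t^2 + t) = t*(t + 2)*(t + 1)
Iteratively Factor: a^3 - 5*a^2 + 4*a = (a - 4)*(a^2 - a) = (a - 4)*(a - 1)*(a)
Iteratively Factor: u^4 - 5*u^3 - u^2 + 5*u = (u + 1)*(u^3 - 6*u^2 + 5*u) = (u - 1)*(u + 1)*(u^2 - 5*u) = (u - 5)*(u - 1)*(u + 1)*(u)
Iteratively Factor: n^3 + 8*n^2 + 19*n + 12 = (n + 4)*(n^2 + 4*n + 3) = (n + 1)*(n + 4)*(n + 3)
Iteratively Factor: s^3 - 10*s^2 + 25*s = (s - 5)*(s^2 - 5*s) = (s - 5)^2*(s)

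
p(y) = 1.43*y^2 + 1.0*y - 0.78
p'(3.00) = 9.58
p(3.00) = 15.09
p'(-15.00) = -41.90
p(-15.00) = 305.97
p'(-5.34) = -14.27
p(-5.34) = 34.66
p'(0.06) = 1.17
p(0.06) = -0.71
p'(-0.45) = -0.29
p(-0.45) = -0.94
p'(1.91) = 6.46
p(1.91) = 6.35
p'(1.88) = 6.38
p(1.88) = 6.15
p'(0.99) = 3.83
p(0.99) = 1.61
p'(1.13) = 4.23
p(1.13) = 2.18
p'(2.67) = 8.64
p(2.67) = 12.08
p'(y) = 2.86*y + 1.0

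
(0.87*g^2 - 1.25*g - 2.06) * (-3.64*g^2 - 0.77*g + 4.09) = -3.1668*g^4 + 3.8801*g^3 + 12.0192*g^2 - 3.5263*g - 8.4254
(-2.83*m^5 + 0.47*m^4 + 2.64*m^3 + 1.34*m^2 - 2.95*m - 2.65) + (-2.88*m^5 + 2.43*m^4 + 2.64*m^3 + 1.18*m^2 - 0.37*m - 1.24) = -5.71*m^5 + 2.9*m^4 + 5.28*m^3 + 2.52*m^2 - 3.32*m - 3.89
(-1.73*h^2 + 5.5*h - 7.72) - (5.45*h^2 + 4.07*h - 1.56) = -7.18*h^2 + 1.43*h - 6.16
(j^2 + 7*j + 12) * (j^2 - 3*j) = j^4 + 4*j^3 - 9*j^2 - 36*j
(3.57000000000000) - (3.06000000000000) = 0.510000000000000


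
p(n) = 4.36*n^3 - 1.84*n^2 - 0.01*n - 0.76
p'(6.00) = 448.79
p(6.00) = 874.70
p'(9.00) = 1026.35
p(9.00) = 3028.55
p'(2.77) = 90.16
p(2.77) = 77.76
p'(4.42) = 239.26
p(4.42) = 339.74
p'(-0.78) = 10.82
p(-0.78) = -3.94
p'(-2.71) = 106.02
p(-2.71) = -101.02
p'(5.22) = 337.19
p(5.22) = 569.20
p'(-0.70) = 8.98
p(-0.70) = -3.15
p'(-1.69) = 43.57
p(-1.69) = -27.04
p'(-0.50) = 5.10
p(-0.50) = -1.76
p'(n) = 13.08*n^2 - 3.68*n - 0.01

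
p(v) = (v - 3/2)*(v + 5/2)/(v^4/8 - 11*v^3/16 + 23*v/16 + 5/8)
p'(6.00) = -2.03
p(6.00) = 1.68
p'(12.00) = -0.03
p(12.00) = 0.11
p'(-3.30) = -0.04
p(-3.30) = 0.11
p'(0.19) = 7.58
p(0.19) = -3.94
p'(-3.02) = -0.09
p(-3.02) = 0.09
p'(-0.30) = 109.64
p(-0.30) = -18.56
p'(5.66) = -4.76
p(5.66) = 2.74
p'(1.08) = 1.90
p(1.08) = -1.01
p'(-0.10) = 25.08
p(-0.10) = -7.97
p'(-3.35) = -0.03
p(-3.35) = 0.11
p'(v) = (v - 3/2)*(v + 5/2)*(-v^3/2 + 33*v^2/16 - 23/16)/(v^4/8 - 11*v^3/16 + 23*v/16 + 5/8)^2 + (v - 3/2)/(v^4/8 - 11*v^3/16 + 23*v/16 + 5/8) + (v + 5/2)/(v^4/8 - 11*v^3/16 + 23*v/16 + 5/8)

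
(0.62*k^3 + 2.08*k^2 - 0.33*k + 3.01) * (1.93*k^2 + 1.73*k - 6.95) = 1.1966*k^5 + 5.087*k^4 - 1.3475*k^3 - 9.2176*k^2 + 7.5008*k - 20.9195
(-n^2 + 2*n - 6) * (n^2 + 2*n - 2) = -n^4 - 16*n + 12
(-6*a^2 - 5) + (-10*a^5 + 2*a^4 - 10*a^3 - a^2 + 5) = -10*a^5 + 2*a^4 - 10*a^3 - 7*a^2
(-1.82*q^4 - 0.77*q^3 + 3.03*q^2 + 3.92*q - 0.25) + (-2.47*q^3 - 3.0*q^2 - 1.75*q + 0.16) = -1.82*q^4 - 3.24*q^3 + 0.0299999999999998*q^2 + 2.17*q - 0.09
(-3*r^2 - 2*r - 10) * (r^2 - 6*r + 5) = -3*r^4 + 16*r^3 - 13*r^2 + 50*r - 50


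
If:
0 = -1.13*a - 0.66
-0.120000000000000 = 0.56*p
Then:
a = -0.58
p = -0.21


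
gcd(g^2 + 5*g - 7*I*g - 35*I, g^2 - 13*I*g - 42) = g - 7*I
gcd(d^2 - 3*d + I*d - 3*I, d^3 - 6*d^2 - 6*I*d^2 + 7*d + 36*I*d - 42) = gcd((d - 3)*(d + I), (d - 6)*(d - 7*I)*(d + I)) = d + I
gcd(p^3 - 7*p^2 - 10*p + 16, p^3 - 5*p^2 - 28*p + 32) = p^2 - 9*p + 8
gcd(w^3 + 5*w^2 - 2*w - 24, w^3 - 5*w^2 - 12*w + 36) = w^2 + w - 6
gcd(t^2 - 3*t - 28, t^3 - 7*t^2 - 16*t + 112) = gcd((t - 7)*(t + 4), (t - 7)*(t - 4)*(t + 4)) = t^2 - 3*t - 28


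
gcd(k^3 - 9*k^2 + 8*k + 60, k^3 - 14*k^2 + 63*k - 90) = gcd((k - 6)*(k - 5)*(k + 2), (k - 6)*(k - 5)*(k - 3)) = k^2 - 11*k + 30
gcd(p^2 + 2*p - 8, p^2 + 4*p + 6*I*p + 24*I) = p + 4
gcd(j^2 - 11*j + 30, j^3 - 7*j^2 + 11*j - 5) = j - 5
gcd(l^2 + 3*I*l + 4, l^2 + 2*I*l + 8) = l + 4*I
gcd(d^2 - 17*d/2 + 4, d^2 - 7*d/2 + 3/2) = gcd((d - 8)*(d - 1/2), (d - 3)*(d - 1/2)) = d - 1/2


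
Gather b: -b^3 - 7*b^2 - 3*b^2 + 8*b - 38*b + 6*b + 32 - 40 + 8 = -b^3 - 10*b^2 - 24*b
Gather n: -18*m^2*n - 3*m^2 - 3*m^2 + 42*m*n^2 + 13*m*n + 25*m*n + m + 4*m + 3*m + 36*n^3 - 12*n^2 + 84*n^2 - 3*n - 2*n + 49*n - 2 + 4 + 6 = -6*m^2 + 8*m + 36*n^3 + n^2*(42*m + 72) + n*(-18*m^2 + 38*m + 44) + 8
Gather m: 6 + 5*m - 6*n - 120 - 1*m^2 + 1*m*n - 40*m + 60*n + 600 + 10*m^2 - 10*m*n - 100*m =9*m^2 + m*(-9*n - 135) + 54*n + 486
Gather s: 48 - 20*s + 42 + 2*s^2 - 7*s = 2*s^2 - 27*s + 90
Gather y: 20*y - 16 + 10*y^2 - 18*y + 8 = 10*y^2 + 2*y - 8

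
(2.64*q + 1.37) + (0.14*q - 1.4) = 2.78*q - 0.0299999999999998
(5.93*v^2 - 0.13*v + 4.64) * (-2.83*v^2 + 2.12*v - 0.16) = -16.7819*v^4 + 12.9395*v^3 - 14.3556*v^2 + 9.8576*v - 0.7424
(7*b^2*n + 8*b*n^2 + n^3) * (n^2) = 7*b^2*n^3 + 8*b*n^4 + n^5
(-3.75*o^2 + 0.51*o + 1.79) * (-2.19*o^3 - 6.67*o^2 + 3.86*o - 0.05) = 8.2125*o^5 + 23.8956*o^4 - 21.7968*o^3 - 9.7832*o^2 + 6.8839*o - 0.0895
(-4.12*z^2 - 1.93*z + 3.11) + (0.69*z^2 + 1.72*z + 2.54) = -3.43*z^2 - 0.21*z + 5.65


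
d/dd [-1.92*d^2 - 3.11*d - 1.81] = -3.84*d - 3.11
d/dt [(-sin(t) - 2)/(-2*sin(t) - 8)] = cos(t)/(sin(t) + 4)^2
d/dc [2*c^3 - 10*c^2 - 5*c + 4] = 6*c^2 - 20*c - 5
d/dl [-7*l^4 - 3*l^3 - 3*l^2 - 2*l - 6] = -28*l^3 - 9*l^2 - 6*l - 2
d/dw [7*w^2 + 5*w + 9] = 14*w + 5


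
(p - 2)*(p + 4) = p^2 + 2*p - 8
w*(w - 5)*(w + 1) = w^3 - 4*w^2 - 5*w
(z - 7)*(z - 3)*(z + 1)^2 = z^4 - 8*z^3 + 2*z^2 + 32*z + 21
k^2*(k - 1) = k^3 - k^2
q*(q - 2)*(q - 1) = q^3 - 3*q^2 + 2*q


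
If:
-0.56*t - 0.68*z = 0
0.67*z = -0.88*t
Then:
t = 0.00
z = 0.00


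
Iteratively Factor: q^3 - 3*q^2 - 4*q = (q)*(q^2 - 3*q - 4) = q*(q - 4)*(q + 1)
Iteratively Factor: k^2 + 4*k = (k + 4)*(k)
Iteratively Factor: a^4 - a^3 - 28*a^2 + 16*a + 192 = (a - 4)*(a^3 + 3*a^2 - 16*a - 48) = (a - 4)*(a + 3)*(a^2 - 16) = (a - 4)*(a + 3)*(a + 4)*(a - 4)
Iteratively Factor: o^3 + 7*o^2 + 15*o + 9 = (o + 1)*(o^2 + 6*o + 9) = (o + 1)*(o + 3)*(o + 3)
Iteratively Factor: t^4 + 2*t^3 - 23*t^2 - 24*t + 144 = (t + 4)*(t^3 - 2*t^2 - 15*t + 36) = (t - 3)*(t + 4)*(t^2 + t - 12) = (t - 3)*(t + 4)^2*(t - 3)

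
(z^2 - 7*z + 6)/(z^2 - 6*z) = (z - 1)/z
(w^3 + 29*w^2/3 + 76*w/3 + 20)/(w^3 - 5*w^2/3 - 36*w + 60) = (3*w^2 + 11*w + 10)/(3*w^2 - 23*w + 30)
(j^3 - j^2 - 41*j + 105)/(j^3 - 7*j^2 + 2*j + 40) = (j^2 + 4*j - 21)/(j^2 - 2*j - 8)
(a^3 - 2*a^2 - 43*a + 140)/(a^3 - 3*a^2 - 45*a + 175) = (a - 4)/(a - 5)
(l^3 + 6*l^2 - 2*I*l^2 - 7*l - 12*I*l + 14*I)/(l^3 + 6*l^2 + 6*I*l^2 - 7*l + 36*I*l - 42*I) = (l - 2*I)/(l + 6*I)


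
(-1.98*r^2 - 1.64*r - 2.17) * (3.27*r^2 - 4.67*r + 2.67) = -6.4746*r^4 + 3.8838*r^3 - 4.7237*r^2 + 5.7551*r - 5.7939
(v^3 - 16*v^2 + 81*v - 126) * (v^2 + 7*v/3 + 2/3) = v^5 - 41*v^4/3 + 133*v^3/3 + 157*v^2/3 - 240*v - 84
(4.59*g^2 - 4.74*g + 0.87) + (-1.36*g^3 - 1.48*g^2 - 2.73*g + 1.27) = -1.36*g^3 + 3.11*g^2 - 7.47*g + 2.14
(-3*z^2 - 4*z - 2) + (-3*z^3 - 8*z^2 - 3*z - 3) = -3*z^3 - 11*z^2 - 7*z - 5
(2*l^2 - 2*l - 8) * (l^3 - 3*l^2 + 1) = 2*l^5 - 8*l^4 - 2*l^3 + 26*l^2 - 2*l - 8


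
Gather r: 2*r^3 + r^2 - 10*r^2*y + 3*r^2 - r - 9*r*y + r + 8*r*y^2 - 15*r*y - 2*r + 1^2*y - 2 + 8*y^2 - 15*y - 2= 2*r^3 + r^2*(4 - 10*y) + r*(8*y^2 - 24*y - 2) + 8*y^2 - 14*y - 4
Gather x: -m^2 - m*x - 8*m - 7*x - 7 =-m^2 - 8*m + x*(-m - 7) - 7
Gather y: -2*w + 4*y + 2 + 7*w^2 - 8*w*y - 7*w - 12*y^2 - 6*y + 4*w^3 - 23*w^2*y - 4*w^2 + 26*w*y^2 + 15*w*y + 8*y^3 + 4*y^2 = 4*w^3 + 3*w^2 - 9*w + 8*y^3 + y^2*(26*w - 8) + y*(-23*w^2 + 7*w - 2) + 2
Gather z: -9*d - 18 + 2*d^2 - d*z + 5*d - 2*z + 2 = 2*d^2 - 4*d + z*(-d - 2) - 16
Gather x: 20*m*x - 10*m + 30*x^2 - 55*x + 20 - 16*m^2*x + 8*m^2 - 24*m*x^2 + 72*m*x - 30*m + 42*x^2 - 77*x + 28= 8*m^2 - 40*m + x^2*(72 - 24*m) + x*(-16*m^2 + 92*m - 132) + 48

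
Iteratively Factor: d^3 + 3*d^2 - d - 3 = (d + 1)*(d^2 + 2*d - 3) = (d - 1)*(d + 1)*(d + 3)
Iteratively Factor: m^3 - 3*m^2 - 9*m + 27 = (m + 3)*(m^2 - 6*m + 9) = (m - 3)*(m + 3)*(m - 3)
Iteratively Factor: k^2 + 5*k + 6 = (k + 3)*(k + 2)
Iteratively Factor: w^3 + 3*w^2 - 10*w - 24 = (w + 4)*(w^2 - w - 6) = (w + 2)*(w + 4)*(w - 3)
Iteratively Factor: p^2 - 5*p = (p)*(p - 5)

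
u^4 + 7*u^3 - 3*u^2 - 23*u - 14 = (u - 2)*(u + 1)^2*(u + 7)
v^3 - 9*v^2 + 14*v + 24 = (v - 6)*(v - 4)*(v + 1)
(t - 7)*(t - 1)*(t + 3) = t^3 - 5*t^2 - 17*t + 21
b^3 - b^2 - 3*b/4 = b*(b - 3/2)*(b + 1/2)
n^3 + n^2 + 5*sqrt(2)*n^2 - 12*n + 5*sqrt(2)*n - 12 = (n + 1)*(n - sqrt(2))*(n + 6*sqrt(2))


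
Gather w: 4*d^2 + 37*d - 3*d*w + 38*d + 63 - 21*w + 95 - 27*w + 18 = 4*d^2 + 75*d + w*(-3*d - 48) + 176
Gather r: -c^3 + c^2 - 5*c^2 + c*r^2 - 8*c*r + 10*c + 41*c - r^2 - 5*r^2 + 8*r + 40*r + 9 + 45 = -c^3 - 4*c^2 + 51*c + r^2*(c - 6) + r*(48 - 8*c) + 54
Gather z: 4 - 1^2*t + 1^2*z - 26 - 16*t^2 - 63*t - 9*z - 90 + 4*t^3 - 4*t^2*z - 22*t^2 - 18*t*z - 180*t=4*t^3 - 38*t^2 - 244*t + z*(-4*t^2 - 18*t - 8) - 112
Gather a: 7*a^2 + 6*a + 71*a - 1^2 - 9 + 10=7*a^2 + 77*a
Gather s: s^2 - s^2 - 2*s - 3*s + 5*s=0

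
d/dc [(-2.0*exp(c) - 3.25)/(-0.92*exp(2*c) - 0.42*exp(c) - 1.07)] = (-1.84*exp(2*c) - 5.98*exp(c) + 0.775)*exp(c)/(0.8464*exp(4*c) + 0.7728*exp(3*c) + 2.1452*exp(2*c) + 0.8988*exp(c) + 1.1449)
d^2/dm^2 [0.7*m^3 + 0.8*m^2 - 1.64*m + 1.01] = 4.2*m + 1.6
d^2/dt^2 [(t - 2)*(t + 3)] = 2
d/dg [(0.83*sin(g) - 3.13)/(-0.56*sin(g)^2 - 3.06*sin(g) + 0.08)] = (0.4648*sin(g)^2 - 3.5056*sin(g) - 9.5114)*cos(g)/(0.3136*sin(g)^4 + 3.4272*sin(g)^3 + 9.274*sin(g)^2 - 0.4896*sin(g) + 0.0064)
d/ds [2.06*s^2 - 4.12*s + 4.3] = 4.12*s - 4.12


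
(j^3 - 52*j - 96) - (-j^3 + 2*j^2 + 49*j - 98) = 2*j^3 - 2*j^2 - 101*j + 2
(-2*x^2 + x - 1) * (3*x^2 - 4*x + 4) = -6*x^4 + 11*x^3 - 15*x^2 + 8*x - 4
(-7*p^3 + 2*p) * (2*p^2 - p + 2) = -14*p^5 + 7*p^4 - 10*p^3 - 2*p^2 + 4*p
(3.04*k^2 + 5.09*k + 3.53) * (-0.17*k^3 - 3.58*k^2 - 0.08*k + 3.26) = -0.5168*k^5 - 11.7485*k^4 - 19.0655*k^3 - 3.1342*k^2 + 16.311*k + 11.5078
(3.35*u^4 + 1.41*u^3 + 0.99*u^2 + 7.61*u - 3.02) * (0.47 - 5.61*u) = -18.7935*u^5 - 6.3356*u^4 - 4.8912*u^3 - 42.2268*u^2 + 20.5189*u - 1.4194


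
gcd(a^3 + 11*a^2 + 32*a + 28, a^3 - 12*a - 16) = a^2 + 4*a + 4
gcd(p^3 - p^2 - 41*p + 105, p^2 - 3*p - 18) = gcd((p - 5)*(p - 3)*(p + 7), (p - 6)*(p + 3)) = 1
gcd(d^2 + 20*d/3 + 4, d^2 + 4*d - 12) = d + 6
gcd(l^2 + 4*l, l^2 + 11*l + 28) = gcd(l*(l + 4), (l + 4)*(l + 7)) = l + 4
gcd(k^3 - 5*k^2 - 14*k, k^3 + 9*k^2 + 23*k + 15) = 1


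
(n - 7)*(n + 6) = n^2 - n - 42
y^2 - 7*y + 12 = (y - 4)*(y - 3)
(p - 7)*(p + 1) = p^2 - 6*p - 7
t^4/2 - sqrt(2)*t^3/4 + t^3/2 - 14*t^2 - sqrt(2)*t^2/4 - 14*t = t*(t/2 + 1/2)*(t - 4*sqrt(2))*(t + 7*sqrt(2)/2)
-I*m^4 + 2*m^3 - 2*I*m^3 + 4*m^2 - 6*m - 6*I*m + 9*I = (m + 3)*(m - I)*(m + 3*I)*(-I*m + I)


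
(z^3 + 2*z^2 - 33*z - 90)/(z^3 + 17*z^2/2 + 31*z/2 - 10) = 2*(z^2 - 3*z - 18)/(2*z^2 + 7*z - 4)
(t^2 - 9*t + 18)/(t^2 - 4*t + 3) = (t - 6)/(t - 1)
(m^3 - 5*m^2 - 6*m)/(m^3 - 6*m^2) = (m + 1)/m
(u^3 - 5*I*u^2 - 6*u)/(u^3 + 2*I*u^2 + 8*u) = (u - 3*I)/(u + 4*I)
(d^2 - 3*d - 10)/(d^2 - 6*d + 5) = (d + 2)/(d - 1)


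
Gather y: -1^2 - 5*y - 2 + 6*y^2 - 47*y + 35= 6*y^2 - 52*y + 32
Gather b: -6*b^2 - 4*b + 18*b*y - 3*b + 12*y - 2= -6*b^2 + b*(18*y - 7) + 12*y - 2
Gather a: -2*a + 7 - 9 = -2*a - 2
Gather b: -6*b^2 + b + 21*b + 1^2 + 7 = -6*b^2 + 22*b + 8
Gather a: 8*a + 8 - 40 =8*a - 32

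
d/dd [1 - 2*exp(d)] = -2*exp(d)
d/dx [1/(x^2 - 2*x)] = 2*(1 - x)/(x^2*(x - 2)^2)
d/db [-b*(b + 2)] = -2*b - 2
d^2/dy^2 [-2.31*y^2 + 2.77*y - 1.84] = -4.62000000000000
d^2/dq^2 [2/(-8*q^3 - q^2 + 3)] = 4*(-4*q^2*(12*q + 1)^2 + (24*q + 1)*(8*q^3 + q^2 - 3))/(8*q^3 + q^2 - 3)^3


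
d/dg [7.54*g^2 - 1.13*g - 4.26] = 15.08*g - 1.13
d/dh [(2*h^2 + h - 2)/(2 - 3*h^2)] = (3*h^2 - 4*h + 2)/(9*h^4 - 12*h^2 + 4)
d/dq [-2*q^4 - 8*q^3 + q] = -8*q^3 - 24*q^2 + 1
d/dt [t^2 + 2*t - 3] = 2*t + 2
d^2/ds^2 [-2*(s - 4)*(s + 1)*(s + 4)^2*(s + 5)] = -40*s^3 - 240*s^2 - 156*s + 560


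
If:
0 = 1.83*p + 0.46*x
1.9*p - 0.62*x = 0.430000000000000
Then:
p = 0.10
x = -0.39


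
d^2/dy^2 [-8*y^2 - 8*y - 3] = -16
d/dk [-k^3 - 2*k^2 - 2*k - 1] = -3*k^2 - 4*k - 2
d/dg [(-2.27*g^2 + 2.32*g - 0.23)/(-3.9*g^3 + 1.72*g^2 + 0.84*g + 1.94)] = (-8.853*g^4 + 18.096*g^3 - 8.5882*g^2 - 8.0164*g + 4.694)/(15.21*g^6 - 13.416*g^5 - 3.5936*g^4 - 12.2424*g^3 + 7.3792*g^2 + 3.2592*g + 3.7636)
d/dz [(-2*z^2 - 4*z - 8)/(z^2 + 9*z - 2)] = 2*(-7*z^2 + 12*z + 40)/(z^4 + 18*z^3 + 77*z^2 - 36*z + 4)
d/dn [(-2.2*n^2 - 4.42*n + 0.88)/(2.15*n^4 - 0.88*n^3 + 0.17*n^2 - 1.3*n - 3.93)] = (9.46*n^5 + 26.573*n^4 - 15.3472*n^3 + 5.9346*n^2 + 16.9928*n + 18.5146)/(4.6225*n^8 - 3.784*n^7 + 1.5054*n^6 - 5.8892*n^5 - 14.5821*n^4 + 6.4748*n^3 + 0.3538*n^2 + 10.218*n + 15.4449)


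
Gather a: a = a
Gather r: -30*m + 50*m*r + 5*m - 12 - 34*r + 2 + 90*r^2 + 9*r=-25*m + 90*r^2 + r*(50*m - 25) - 10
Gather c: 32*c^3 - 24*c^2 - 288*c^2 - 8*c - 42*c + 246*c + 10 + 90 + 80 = 32*c^3 - 312*c^2 + 196*c + 180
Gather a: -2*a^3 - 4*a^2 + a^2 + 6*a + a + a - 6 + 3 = -2*a^3 - 3*a^2 + 8*a - 3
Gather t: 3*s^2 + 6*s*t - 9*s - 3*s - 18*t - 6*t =3*s^2 - 12*s + t*(6*s - 24)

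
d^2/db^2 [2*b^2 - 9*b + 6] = 4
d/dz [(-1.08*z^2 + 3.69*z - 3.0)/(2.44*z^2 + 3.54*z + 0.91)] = (-12.8268*z^2 + 12.6744*z + 13.9779)/(5.9536*z^4 + 17.2752*z^3 + 16.9724*z^2 + 6.4428*z + 0.8281)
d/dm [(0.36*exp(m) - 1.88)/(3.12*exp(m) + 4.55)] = 7.5036*exp(m)/(3.12*exp(m) + 4.55)^2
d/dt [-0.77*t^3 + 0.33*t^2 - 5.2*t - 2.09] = -2.31*t^2 + 0.66*t - 5.2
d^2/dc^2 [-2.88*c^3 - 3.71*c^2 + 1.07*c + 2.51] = -17.28*c - 7.42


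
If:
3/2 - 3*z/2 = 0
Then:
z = 1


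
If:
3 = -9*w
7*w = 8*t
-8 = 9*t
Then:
No Solution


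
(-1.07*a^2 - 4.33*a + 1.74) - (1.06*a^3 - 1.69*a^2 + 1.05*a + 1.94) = -1.06*a^3 + 0.62*a^2 - 5.38*a - 0.2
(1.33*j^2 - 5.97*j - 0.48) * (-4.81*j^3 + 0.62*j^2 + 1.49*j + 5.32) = -6.3973*j^5 + 29.5403*j^4 + 0.5891*j^3 - 2.1173*j^2 - 32.4756*j - 2.5536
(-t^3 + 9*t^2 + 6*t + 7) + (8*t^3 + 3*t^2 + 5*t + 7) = 7*t^3 + 12*t^2 + 11*t + 14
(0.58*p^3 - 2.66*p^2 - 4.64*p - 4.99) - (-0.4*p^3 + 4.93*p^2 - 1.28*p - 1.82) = 0.98*p^3 - 7.59*p^2 - 3.36*p - 3.17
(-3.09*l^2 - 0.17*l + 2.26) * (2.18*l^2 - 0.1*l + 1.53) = -6.7362*l^4 - 0.0616*l^3 + 0.216100000000001*l^2 - 0.4861*l + 3.4578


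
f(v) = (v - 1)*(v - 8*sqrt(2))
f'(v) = 2*v - 8*sqrt(2) - 1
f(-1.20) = 27.53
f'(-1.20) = -14.71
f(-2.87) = 54.89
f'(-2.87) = -18.05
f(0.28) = 7.94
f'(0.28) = -11.75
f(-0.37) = 16.01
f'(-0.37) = -13.05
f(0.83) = 1.78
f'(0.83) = -10.65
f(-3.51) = 66.85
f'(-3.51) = -19.33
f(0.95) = 0.52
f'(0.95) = -10.41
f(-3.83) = 73.14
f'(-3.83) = -19.97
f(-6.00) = 121.20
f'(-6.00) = -24.31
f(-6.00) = 121.20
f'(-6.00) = -24.31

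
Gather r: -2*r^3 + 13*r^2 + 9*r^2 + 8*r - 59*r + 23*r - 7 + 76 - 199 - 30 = -2*r^3 + 22*r^2 - 28*r - 160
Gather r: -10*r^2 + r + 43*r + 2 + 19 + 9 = -10*r^2 + 44*r + 30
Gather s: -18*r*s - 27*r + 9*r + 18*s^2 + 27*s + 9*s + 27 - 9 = -18*r + 18*s^2 + s*(36 - 18*r) + 18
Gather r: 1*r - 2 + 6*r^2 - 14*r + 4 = 6*r^2 - 13*r + 2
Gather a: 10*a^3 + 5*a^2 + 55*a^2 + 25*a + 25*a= 10*a^3 + 60*a^2 + 50*a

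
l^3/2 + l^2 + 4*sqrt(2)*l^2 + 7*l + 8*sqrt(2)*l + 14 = (l/2 + sqrt(2)/2)*(l + 2)*(l + 7*sqrt(2))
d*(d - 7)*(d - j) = d^3 - d^2*j - 7*d^2 + 7*d*j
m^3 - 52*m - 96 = (m - 8)*(m + 2)*(m + 6)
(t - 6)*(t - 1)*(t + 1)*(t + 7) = t^4 + t^3 - 43*t^2 - t + 42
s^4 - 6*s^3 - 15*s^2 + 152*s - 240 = (s - 4)^2*(s - 3)*(s + 5)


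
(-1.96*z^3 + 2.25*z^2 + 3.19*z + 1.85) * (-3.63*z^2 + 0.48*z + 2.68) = 7.1148*z^5 - 9.1083*z^4 - 15.7525*z^3 + 0.8457*z^2 + 9.4372*z + 4.958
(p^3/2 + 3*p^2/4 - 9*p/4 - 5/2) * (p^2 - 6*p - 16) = p^5/2 - 9*p^4/4 - 59*p^3/4 - p^2 + 51*p + 40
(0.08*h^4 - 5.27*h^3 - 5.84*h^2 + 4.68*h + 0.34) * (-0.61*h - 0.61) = -0.0488*h^5 + 3.1659*h^4 + 6.7771*h^3 + 0.7076*h^2 - 3.0622*h - 0.2074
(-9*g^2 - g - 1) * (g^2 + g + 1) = -9*g^4 - 10*g^3 - 11*g^2 - 2*g - 1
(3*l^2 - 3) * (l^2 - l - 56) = 3*l^4 - 3*l^3 - 171*l^2 + 3*l + 168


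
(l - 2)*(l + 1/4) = l^2 - 7*l/4 - 1/2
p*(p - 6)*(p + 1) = p^3 - 5*p^2 - 6*p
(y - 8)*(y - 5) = y^2 - 13*y + 40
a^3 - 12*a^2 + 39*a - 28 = (a - 7)*(a - 4)*(a - 1)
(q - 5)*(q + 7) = q^2 + 2*q - 35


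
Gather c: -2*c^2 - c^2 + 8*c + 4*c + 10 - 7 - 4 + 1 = -3*c^2 + 12*c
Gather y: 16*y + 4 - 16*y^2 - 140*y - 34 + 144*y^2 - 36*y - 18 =128*y^2 - 160*y - 48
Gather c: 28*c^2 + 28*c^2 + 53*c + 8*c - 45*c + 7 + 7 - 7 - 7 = 56*c^2 + 16*c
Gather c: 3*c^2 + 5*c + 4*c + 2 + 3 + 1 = 3*c^2 + 9*c + 6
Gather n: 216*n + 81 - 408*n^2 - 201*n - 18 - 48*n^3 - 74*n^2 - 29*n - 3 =-48*n^3 - 482*n^2 - 14*n + 60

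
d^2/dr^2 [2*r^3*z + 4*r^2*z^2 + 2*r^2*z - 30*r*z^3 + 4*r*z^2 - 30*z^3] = 4*z*(3*r + 2*z + 1)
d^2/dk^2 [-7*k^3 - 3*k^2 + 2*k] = -42*k - 6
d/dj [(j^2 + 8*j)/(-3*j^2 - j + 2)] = (23*j^2 + 4*j + 16)/(9*j^4 + 6*j^3 - 11*j^2 - 4*j + 4)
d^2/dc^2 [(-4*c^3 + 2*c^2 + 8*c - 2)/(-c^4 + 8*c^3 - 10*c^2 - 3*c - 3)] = 4*(2*c^9 - 3*c^8 - 60*c^7 + 330*c^6 - 918*c^5 + 1722*c^4 - 1190*c^3 - 222*c^2 + 576*c + 6)/(c^12 - 24*c^11 + 222*c^10 - 983*c^9 + 2085*c^8 - 1788*c^7 + 343*c^6 - 702*c^5 + 765*c^4 + 351*c^3 + 351*c^2 + 81*c + 27)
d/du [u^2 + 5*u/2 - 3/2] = 2*u + 5/2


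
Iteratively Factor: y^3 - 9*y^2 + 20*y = (y - 5)*(y^2 - 4*y) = y*(y - 5)*(y - 4)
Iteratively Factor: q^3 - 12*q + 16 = (q + 4)*(q^2 - 4*q + 4) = (q - 2)*(q + 4)*(q - 2)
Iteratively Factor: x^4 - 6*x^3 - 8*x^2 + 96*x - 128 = (x - 4)*(x^3 - 2*x^2 - 16*x + 32) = (x - 4)*(x - 2)*(x^2 - 16) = (x - 4)*(x - 2)*(x + 4)*(x - 4)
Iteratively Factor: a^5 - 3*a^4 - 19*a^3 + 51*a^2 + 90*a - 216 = (a - 4)*(a^4 + a^3 - 15*a^2 - 9*a + 54) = (a - 4)*(a - 2)*(a^3 + 3*a^2 - 9*a - 27) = (a - 4)*(a - 3)*(a - 2)*(a^2 + 6*a + 9) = (a - 4)*(a - 3)*(a - 2)*(a + 3)*(a + 3)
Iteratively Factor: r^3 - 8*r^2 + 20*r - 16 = (r - 4)*(r^2 - 4*r + 4) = (r - 4)*(r - 2)*(r - 2)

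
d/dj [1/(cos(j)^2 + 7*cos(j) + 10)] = (2*cos(j) + 7)*sin(j)/(cos(j)^2 + 7*cos(j) + 10)^2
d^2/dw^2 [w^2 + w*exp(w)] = w*exp(w) + 2*exp(w) + 2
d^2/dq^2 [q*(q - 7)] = 2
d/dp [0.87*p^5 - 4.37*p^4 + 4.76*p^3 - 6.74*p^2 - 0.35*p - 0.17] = 4.35*p^4 - 17.48*p^3 + 14.28*p^2 - 13.48*p - 0.35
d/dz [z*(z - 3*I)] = 2*z - 3*I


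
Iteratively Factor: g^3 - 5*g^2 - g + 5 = (g - 5)*(g^2 - 1) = (g - 5)*(g + 1)*(g - 1)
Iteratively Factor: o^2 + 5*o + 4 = (o + 4)*(o + 1)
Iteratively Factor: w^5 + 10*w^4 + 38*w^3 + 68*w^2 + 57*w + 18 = (w + 1)*(w^4 + 9*w^3 + 29*w^2 + 39*w + 18) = (w + 1)*(w + 2)*(w^3 + 7*w^2 + 15*w + 9) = (w + 1)*(w + 2)*(w + 3)*(w^2 + 4*w + 3) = (w + 1)^2*(w + 2)*(w + 3)*(w + 3)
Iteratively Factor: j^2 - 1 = (j - 1)*(j + 1)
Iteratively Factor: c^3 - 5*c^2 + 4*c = (c - 4)*(c^2 - c) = c*(c - 4)*(c - 1)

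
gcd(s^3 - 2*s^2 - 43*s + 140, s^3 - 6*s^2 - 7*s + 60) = s^2 - 9*s + 20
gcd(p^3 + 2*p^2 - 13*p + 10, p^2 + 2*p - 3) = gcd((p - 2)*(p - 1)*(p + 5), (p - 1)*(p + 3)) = p - 1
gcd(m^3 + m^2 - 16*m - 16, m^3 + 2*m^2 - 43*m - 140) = m + 4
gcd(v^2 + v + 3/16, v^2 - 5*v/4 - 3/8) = v + 1/4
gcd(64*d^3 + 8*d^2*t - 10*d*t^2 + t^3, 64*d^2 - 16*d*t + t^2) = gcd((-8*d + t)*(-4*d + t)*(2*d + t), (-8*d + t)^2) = -8*d + t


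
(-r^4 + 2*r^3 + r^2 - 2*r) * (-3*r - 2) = 3*r^5 - 4*r^4 - 7*r^3 + 4*r^2 + 4*r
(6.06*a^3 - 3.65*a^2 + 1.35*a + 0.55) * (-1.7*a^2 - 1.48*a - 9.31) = -10.302*a^5 - 2.7638*a^4 - 53.3116*a^3 + 31.0485*a^2 - 13.3825*a - 5.1205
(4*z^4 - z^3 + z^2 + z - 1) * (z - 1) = 4*z^5 - 5*z^4 + 2*z^3 - 2*z + 1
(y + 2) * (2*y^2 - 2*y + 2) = 2*y^3 + 2*y^2 - 2*y + 4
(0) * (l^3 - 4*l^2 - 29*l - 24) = 0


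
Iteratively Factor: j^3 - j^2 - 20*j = (j - 5)*(j^2 + 4*j) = (j - 5)*(j + 4)*(j)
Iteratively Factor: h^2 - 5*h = (h - 5)*(h)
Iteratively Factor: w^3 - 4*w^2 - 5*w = (w + 1)*(w^2 - 5*w) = (w - 5)*(w + 1)*(w)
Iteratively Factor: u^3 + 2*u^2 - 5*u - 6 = (u + 1)*(u^2 + u - 6) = (u - 2)*(u + 1)*(u + 3)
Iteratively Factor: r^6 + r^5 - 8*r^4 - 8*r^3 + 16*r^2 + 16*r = (r + 1)*(r^5 - 8*r^3 + 16*r) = r*(r + 1)*(r^4 - 8*r^2 + 16) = r*(r + 1)*(r + 2)*(r^3 - 2*r^2 - 4*r + 8) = r*(r + 1)*(r + 2)^2*(r^2 - 4*r + 4) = r*(r - 2)*(r + 1)*(r + 2)^2*(r - 2)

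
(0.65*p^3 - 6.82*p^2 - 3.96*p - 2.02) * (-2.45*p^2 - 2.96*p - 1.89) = -1.5925*p^5 + 14.785*p^4 + 28.6607*p^3 + 29.5604*p^2 + 13.4636*p + 3.8178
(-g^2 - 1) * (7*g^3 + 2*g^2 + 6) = -7*g^5 - 2*g^4 - 7*g^3 - 8*g^2 - 6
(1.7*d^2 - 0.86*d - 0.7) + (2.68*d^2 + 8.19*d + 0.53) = 4.38*d^2 + 7.33*d - 0.17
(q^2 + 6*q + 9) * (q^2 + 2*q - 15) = q^4 + 8*q^3 + 6*q^2 - 72*q - 135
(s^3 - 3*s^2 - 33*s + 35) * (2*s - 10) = 2*s^4 - 16*s^3 - 36*s^2 + 400*s - 350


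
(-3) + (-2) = -5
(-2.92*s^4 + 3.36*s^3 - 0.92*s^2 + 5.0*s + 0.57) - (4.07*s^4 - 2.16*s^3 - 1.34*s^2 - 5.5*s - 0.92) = -6.99*s^4 + 5.52*s^3 + 0.42*s^2 + 10.5*s + 1.49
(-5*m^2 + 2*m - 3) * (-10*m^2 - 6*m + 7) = 50*m^4 + 10*m^3 - 17*m^2 + 32*m - 21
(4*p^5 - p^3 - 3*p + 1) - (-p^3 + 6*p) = 4*p^5 - 9*p + 1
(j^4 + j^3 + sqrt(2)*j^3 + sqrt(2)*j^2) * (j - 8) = j^5 - 7*j^4 + sqrt(2)*j^4 - 7*sqrt(2)*j^3 - 8*j^3 - 8*sqrt(2)*j^2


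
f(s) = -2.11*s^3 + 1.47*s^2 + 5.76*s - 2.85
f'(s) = -6.33*s^2 + 2.94*s + 5.76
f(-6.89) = 717.39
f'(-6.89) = -314.99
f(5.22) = -232.85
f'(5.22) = -151.38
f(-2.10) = 11.08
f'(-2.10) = -28.33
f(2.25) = -6.48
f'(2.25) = -19.67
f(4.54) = -143.85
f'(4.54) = -111.36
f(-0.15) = -3.67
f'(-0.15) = 5.18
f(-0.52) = -5.15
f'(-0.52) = 2.52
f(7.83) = -880.53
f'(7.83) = -359.31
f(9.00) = -1370.13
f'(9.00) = -480.51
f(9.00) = -1370.13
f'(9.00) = -480.51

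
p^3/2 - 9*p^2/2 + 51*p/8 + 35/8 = (p/2 + 1/4)*(p - 7)*(p - 5/2)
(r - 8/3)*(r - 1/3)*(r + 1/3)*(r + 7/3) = r^4 - r^3/3 - 19*r^2/3 + r/27 + 56/81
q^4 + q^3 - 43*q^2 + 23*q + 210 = (q - 5)*(q - 3)*(q + 2)*(q + 7)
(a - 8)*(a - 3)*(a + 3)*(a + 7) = a^4 - a^3 - 65*a^2 + 9*a + 504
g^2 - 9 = (g - 3)*(g + 3)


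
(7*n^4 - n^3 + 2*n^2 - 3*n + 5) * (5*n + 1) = 35*n^5 + 2*n^4 + 9*n^3 - 13*n^2 + 22*n + 5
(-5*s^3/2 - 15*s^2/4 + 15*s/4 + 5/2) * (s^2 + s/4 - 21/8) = -5*s^5/2 - 35*s^4/8 + 75*s^3/8 + 425*s^2/32 - 295*s/32 - 105/16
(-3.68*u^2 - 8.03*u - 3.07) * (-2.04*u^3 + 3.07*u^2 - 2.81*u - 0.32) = 7.5072*u^5 + 5.0836*u^4 - 8.0485*u^3 + 14.317*u^2 + 11.1963*u + 0.9824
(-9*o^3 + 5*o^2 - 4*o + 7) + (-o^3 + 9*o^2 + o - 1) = -10*o^3 + 14*o^2 - 3*o + 6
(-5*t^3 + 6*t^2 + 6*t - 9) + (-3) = -5*t^3 + 6*t^2 + 6*t - 12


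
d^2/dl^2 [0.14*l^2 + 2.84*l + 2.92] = 0.280000000000000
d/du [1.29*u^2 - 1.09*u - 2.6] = 2.58*u - 1.09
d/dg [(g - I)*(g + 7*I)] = 2*g + 6*I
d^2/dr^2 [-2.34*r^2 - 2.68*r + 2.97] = -4.68000000000000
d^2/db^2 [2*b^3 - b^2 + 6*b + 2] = 12*b - 2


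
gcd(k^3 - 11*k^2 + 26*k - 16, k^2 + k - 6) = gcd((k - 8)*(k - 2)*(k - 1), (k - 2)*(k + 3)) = k - 2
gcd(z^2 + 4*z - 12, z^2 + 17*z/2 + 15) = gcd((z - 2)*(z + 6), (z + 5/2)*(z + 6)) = z + 6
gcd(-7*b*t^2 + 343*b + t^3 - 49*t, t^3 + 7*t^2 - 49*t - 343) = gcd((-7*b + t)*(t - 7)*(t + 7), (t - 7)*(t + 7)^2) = t^2 - 49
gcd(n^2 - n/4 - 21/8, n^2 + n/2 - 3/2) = n + 3/2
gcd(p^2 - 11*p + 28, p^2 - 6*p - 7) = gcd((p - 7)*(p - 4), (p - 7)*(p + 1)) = p - 7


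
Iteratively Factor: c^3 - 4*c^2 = (c)*(c^2 - 4*c) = c^2*(c - 4)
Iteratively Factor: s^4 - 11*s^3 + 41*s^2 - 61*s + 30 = (s - 3)*(s^3 - 8*s^2 + 17*s - 10) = (s - 3)*(s - 1)*(s^2 - 7*s + 10) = (s - 5)*(s - 3)*(s - 1)*(s - 2)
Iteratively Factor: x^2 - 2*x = (x)*(x - 2)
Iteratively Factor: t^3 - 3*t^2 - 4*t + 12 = (t + 2)*(t^2 - 5*t + 6) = (t - 2)*(t + 2)*(t - 3)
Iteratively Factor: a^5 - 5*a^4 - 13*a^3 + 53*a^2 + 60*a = (a + 3)*(a^4 - 8*a^3 + 11*a^2 + 20*a) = a*(a + 3)*(a^3 - 8*a^2 + 11*a + 20) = a*(a - 5)*(a + 3)*(a^2 - 3*a - 4) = a*(a - 5)*(a + 1)*(a + 3)*(a - 4)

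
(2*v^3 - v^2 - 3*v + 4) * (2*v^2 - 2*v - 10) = 4*v^5 - 6*v^4 - 24*v^3 + 24*v^2 + 22*v - 40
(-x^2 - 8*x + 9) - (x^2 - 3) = -2*x^2 - 8*x + 12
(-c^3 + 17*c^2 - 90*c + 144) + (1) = -c^3 + 17*c^2 - 90*c + 145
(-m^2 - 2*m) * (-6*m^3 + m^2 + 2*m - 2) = 6*m^5 + 11*m^4 - 4*m^3 - 2*m^2 + 4*m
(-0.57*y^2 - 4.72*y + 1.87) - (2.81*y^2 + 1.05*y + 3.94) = -3.38*y^2 - 5.77*y - 2.07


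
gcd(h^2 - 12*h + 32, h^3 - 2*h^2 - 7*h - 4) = h - 4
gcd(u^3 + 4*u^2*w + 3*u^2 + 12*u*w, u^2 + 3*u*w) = u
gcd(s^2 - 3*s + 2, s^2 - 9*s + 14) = s - 2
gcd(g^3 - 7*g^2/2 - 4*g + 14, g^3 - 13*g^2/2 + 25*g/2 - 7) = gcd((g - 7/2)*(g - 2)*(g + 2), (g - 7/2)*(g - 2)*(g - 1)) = g^2 - 11*g/2 + 7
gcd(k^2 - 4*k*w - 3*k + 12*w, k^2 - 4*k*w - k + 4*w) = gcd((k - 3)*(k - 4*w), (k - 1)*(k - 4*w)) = -k + 4*w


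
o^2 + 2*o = o*(o + 2)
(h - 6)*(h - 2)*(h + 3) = h^3 - 5*h^2 - 12*h + 36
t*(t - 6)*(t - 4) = t^3 - 10*t^2 + 24*t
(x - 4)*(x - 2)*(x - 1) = x^3 - 7*x^2 + 14*x - 8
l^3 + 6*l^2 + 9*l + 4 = (l + 1)^2*(l + 4)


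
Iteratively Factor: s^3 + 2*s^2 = (s + 2)*(s^2) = s*(s + 2)*(s)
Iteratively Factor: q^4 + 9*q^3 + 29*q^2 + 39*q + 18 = (q + 3)*(q^3 + 6*q^2 + 11*q + 6) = (q + 2)*(q + 3)*(q^2 + 4*q + 3) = (q + 2)*(q + 3)^2*(q + 1)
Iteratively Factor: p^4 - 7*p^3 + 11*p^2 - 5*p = (p - 5)*(p^3 - 2*p^2 + p) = (p - 5)*(p - 1)*(p^2 - p) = (p - 5)*(p - 1)^2*(p)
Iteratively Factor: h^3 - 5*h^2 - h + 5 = (h - 1)*(h^2 - 4*h - 5) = (h - 1)*(h + 1)*(h - 5)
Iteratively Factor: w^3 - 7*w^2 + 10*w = (w - 5)*(w^2 - 2*w) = (w - 5)*(w - 2)*(w)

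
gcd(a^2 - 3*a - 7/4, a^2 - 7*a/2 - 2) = a + 1/2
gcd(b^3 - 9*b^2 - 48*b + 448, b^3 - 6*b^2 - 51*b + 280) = b^2 - b - 56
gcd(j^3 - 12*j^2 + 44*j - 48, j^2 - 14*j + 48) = j - 6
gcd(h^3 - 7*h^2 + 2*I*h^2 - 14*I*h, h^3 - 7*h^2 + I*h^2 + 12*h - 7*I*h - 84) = h - 7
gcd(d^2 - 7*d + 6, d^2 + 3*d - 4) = d - 1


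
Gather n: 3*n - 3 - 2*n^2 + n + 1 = -2*n^2 + 4*n - 2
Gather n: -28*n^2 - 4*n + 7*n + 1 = -28*n^2 + 3*n + 1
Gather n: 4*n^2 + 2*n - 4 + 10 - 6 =4*n^2 + 2*n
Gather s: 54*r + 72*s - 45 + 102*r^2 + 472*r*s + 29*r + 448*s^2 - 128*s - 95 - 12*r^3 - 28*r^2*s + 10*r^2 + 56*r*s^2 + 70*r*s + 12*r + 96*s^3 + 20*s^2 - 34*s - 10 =-12*r^3 + 112*r^2 + 95*r + 96*s^3 + s^2*(56*r + 468) + s*(-28*r^2 + 542*r - 90) - 150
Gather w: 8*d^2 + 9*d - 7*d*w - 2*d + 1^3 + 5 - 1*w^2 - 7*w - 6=8*d^2 + 7*d - w^2 + w*(-7*d - 7)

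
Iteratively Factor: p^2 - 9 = (p - 3)*(p + 3)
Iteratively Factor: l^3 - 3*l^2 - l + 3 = (l - 1)*(l^2 - 2*l - 3) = (l - 1)*(l + 1)*(l - 3)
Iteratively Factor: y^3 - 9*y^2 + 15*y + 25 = (y - 5)*(y^2 - 4*y - 5) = (y - 5)^2*(y + 1)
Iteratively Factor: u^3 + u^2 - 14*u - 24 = (u - 4)*(u^2 + 5*u + 6) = (u - 4)*(u + 2)*(u + 3)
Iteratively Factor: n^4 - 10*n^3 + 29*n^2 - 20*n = (n - 5)*(n^3 - 5*n^2 + 4*n) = (n - 5)*(n - 1)*(n^2 - 4*n) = n*(n - 5)*(n - 1)*(n - 4)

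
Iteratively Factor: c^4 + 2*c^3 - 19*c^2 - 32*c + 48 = (c - 1)*(c^3 + 3*c^2 - 16*c - 48) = (c - 1)*(c + 4)*(c^2 - c - 12) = (c - 4)*(c - 1)*(c + 4)*(c + 3)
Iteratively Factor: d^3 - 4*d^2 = (d)*(d^2 - 4*d) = d*(d - 4)*(d)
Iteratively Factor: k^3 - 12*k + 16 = (k - 2)*(k^2 + 2*k - 8) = (k - 2)*(k + 4)*(k - 2)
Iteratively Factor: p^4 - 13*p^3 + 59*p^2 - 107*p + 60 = (p - 1)*(p^3 - 12*p^2 + 47*p - 60) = (p - 5)*(p - 1)*(p^2 - 7*p + 12) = (p - 5)*(p - 3)*(p - 1)*(p - 4)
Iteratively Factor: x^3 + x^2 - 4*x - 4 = (x + 1)*(x^2 - 4) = (x - 2)*(x + 1)*(x + 2)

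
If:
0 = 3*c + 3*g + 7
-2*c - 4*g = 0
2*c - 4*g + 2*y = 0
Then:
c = -14/3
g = 7/3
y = 28/3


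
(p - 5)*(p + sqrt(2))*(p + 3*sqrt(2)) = p^3 - 5*p^2 + 4*sqrt(2)*p^2 - 20*sqrt(2)*p + 6*p - 30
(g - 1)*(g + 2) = g^2 + g - 2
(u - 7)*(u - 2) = u^2 - 9*u + 14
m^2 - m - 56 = (m - 8)*(m + 7)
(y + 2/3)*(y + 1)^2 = y^3 + 8*y^2/3 + 7*y/3 + 2/3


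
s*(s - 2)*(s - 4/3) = s^3 - 10*s^2/3 + 8*s/3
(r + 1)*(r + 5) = r^2 + 6*r + 5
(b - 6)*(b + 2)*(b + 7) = b^3 + 3*b^2 - 40*b - 84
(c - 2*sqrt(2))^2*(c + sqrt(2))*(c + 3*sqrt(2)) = c^4 - 18*c^2 + 8*sqrt(2)*c + 48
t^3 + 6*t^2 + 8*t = t*(t + 2)*(t + 4)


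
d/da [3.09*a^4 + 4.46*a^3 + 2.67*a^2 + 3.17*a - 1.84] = 12.36*a^3 + 13.38*a^2 + 5.34*a + 3.17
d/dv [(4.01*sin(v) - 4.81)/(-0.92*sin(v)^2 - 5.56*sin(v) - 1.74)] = (3.6892*sin(v)^2 - 8.8504*sin(v) - 33.721)*cos(v)/(0.8464*sin(v)^4 + 10.2304*sin(v)^3 + 34.1152*sin(v)^2 + 19.3488*sin(v) + 3.0276)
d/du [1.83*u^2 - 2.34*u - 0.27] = 3.66*u - 2.34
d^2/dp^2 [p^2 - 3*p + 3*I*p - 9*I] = 2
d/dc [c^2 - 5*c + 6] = 2*c - 5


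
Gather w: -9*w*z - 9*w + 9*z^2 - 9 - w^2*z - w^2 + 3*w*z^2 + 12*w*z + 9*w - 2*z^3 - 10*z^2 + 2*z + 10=w^2*(-z - 1) + w*(3*z^2 + 3*z) - 2*z^3 - z^2 + 2*z + 1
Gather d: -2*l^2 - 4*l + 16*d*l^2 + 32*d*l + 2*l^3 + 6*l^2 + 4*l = d*(16*l^2 + 32*l) + 2*l^3 + 4*l^2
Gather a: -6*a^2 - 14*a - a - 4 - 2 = -6*a^2 - 15*a - 6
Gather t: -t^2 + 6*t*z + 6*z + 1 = -t^2 + 6*t*z + 6*z + 1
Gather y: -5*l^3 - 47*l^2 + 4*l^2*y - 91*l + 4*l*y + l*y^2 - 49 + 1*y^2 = -5*l^3 - 47*l^2 - 91*l + y^2*(l + 1) + y*(4*l^2 + 4*l) - 49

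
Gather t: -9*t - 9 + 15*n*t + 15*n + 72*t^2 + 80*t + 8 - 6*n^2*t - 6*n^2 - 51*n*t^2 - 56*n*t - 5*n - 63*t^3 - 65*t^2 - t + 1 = -6*n^2 + 10*n - 63*t^3 + t^2*(7 - 51*n) + t*(-6*n^2 - 41*n + 70)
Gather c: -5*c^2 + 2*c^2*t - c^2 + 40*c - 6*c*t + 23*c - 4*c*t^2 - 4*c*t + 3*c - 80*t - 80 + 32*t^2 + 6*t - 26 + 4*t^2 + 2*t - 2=c^2*(2*t - 6) + c*(-4*t^2 - 10*t + 66) + 36*t^2 - 72*t - 108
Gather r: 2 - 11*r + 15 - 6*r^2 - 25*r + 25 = -6*r^2 - 36*r + 42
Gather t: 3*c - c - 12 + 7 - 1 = 2*c - 6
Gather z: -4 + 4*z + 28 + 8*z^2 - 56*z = 8*z^2 - 52*z + 24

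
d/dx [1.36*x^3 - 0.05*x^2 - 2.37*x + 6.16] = 4.08*x^2 - 0.1*x - 2.37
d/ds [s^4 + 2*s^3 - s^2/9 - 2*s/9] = 4*s^3 + 6*s^2 - 2*s/9 - 2/9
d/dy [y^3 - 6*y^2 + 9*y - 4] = 3*y^2 - 12*y + 9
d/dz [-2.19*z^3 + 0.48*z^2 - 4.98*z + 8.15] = -6.57*z^2 + 0.96*z - 4.98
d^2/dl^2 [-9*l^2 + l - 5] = -18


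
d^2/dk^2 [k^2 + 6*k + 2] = 2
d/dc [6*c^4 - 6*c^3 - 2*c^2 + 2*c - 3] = 24*c^3 - 18*c^2 - 4*c + 2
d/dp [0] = 0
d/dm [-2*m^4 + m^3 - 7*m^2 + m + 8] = -8*m^3 + 3*m^2 - 14*m + 1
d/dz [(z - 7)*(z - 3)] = 2*z - 10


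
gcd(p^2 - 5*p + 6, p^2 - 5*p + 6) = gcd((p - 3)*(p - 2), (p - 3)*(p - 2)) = p^2 - 5*p + 6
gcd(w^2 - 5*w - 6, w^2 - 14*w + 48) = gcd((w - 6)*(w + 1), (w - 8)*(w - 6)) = w - 6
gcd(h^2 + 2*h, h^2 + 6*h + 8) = h + 2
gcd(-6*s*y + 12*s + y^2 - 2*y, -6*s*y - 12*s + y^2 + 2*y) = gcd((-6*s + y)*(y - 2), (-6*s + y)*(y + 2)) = -6*s + y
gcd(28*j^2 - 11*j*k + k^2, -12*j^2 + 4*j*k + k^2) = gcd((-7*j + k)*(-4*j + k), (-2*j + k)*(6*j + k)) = 1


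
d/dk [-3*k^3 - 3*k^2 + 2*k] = -9*k^2 - 6*k + 2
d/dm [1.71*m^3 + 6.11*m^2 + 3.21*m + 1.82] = 5.13*m^2 + 12.22*m + 3.21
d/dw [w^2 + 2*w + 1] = 2*w + 2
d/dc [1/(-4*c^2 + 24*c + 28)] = (c - 3)/(2*(-c^2 + 6*c + 7)^2)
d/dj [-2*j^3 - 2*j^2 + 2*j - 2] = -6*j^2 - 4*j + 2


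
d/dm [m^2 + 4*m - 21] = 2*m + 4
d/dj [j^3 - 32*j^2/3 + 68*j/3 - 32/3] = 3*j^2 - 64*j/3 + 68/3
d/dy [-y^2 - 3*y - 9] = -2*y - 3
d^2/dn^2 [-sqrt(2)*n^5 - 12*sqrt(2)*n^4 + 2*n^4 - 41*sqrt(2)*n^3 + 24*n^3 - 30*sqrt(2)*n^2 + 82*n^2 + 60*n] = -20*sqrt(2)*n^3 - 144*sqrt(2)*n^2 + 24*n^2 - 246*sqrt(2)*n + 144*n - 60*sqrt(2) + 164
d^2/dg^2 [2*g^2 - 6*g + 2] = 4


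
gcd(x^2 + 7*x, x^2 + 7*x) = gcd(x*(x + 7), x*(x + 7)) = x^2 + 7*x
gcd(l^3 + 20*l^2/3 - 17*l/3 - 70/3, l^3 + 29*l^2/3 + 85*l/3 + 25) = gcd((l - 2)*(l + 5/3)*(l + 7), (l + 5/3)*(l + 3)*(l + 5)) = l + 5/3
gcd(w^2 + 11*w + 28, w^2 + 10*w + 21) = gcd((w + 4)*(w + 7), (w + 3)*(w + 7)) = w + 7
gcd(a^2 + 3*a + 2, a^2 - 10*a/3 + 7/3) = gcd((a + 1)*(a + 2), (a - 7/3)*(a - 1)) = 1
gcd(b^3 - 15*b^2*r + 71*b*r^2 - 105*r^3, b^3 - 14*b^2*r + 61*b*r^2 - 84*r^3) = b^2 - 10*b*r + 21*r^2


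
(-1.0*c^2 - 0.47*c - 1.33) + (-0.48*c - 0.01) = -1.0*c^2 - 0.95*c - 1.34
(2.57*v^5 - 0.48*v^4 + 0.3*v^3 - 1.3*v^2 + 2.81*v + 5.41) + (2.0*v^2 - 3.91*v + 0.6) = 2.57*v^5 - 0.48*v^4 + 0.3*v^3 + 0.7*v^2 - 1.1*v + 6.01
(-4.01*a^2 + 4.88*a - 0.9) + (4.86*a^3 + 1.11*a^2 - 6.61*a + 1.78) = 4.86*a^3 - 2.9*a^2 - 1.73*a + 0.88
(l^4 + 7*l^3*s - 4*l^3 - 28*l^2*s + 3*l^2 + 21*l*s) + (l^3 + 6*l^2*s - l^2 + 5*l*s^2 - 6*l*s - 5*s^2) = l^4 + 7*l^3*s - 3*l^3 - 22*l^2*s + 2*l^2 + 5*l*s^2 + 15*l*s - 5*s^2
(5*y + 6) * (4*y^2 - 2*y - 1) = 20*y^3 + 14*y^2 - 17*y - 6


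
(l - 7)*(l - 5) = l^2 - 12*l + 35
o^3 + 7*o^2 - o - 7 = (o - 1)*(o + 1)*(o + 7)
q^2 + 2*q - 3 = (q - 1)*(q + 3)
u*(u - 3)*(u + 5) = u^3 + 2*u^2 - 15*u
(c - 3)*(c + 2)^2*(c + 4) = c^4 + 5*c^3 - 4*c^2 - 44*c - 48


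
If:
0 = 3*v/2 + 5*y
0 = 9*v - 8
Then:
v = 8/9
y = -4/15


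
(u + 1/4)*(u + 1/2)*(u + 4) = u^3 + 19*u^2/4 + 25*u/8 + 1/2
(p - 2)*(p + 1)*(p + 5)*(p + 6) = p^4 + 10*p^3 + 17*p^2 - 52*p - 60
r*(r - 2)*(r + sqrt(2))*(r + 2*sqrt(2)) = r^4 - 2*r^3 + 3*sqrt(2)*r^3 - 6*sqrt(2)*r^2 + 4*r^2 - 8*r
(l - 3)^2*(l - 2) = l^3 - 8*l^2 + 21*l - 18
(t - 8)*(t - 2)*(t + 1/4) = t^3 - 39*t^2/4 + 27*t/2 + 4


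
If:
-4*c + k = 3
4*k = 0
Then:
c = -3/4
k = 0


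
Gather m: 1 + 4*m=4*m + 1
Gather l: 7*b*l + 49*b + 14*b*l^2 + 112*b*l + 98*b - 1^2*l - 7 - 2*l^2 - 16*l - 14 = 147*b + l^2*(14*b - 2) + l*(119*b - 17) - 21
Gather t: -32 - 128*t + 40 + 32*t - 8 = -96*t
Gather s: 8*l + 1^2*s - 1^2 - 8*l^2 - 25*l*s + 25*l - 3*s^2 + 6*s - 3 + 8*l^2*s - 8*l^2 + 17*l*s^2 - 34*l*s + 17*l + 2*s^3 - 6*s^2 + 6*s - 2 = -16*l^2 + 50*l + 2*s^3 + s^2*(17*l - 9) + s*(8*l^2 - 59*l + 13) - 6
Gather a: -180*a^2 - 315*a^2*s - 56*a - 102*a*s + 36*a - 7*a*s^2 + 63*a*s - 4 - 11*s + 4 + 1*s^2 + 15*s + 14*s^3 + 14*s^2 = a^2*(-315*s - 180) + a*(-7*s^2 - 39*s - 20) + 14*s^3 + 15*s^2 + 4*s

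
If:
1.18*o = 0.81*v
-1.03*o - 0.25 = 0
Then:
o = -0.24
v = -0.35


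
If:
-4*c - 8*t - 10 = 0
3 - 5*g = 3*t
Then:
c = -2*t - 5/2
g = 3/5 - 3*t/5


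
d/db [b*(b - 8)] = 2*b - 8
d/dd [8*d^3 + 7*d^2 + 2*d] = 24*d^2 + 14*d + 2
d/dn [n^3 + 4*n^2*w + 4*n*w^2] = 3*n^2 + 8*n*w + 4*w^2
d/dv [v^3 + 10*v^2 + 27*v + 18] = 3*v^2 + 20*v + 27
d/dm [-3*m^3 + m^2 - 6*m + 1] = -9*m^2 + 2*m - 6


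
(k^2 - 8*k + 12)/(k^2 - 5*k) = (k^2 - 8*k + 12)/(k*(k - 5))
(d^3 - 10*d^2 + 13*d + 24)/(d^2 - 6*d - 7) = (d^2 - 11*d + 24)/(d - 7)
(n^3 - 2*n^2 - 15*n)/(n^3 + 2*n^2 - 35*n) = (n + 3)/(n + 7)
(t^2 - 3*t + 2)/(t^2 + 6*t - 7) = (t - 2)/(t + 7)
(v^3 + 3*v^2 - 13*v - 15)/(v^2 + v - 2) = (v^3 + 3*v^2 - 13*v - 15)/(v^2 + v - 2)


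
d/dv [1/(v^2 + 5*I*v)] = (-2*v - 5*I)/(v^2*(v + 5*I)^2)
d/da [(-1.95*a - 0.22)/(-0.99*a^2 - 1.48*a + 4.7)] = (1.9305*a^2 + 2.886*a - (1.95*a + 0.22)*(1.98*a + 1.48) - 9.165)/(0.99*a^2 + 1.48*a - 4.7)^2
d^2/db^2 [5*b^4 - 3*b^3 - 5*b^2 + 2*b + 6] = 60*b^2 - 18*b - 10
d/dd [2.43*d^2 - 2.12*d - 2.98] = 4.86*d - 2.12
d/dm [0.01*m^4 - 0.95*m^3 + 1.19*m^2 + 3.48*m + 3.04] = 0.04*m^3 - 2.85*m^2 + 2.38*m + 3.48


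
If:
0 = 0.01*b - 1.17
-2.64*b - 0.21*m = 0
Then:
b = 117.00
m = -1470.86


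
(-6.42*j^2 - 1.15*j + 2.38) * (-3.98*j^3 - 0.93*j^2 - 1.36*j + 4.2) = 25.5516*j^5 + 10.5476*j^4 + 0.3283*j^3 - 27.6134*j^2 - 8.0668*j + 9.996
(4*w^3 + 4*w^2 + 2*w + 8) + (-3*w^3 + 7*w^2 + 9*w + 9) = w^3 + 11*w^2 + 11*w + 17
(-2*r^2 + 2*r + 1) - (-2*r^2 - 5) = 2*r + 6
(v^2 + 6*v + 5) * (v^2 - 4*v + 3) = v^4 + 2*v^3 - 16*v^2 - 2*v + 15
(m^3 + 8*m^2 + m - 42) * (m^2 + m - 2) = m^5 + 9*m^4 + 7*m^3 - 57*m^2 - 44*m + 84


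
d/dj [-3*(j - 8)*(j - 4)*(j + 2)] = -9*j^2 + 60*j - 24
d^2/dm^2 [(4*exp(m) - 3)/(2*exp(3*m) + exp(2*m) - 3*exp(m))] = (64*exp(5*m) - 84*exp(4*m) + 34*exp(3*m) + 36*exp(2*m) + 27*exp(m) - 27)*exp(-m)/(8*exp(6*m) + 12*exp(5*m) - 30*exp(4*m) - 35*exp(3*m) + 45*exp(2*m) + 27*exp(m) - 27)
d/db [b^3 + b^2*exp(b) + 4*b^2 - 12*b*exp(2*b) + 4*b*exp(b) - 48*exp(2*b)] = b^2*exp(b) + 3*b^2 - 24*b*exp(2*b) + 6*b*exp(b) + 8*b - 108*exp(2*b) + 4*exp(b)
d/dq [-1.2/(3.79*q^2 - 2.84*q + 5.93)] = (9.096*q - 3.408)/(3.79*q^2 - 2.84*q + 5.93)^2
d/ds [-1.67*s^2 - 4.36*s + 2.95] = -3.34*s - 4.36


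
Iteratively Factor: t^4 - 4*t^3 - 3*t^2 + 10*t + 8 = (t + 1)*(t^3 - 5*t^2 + 2*t + 8) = (t + 1)^2*(t^2 - 6*t + 8) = (t - 2)*(t + 1)^2*(t - 4)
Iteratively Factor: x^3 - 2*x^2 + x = (x)*(x^2 - 2*x + 1) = x*(x - 1)*(x - 1)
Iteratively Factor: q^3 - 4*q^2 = (q)*(q^2 - 4*q) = q*(q - 4)*(q)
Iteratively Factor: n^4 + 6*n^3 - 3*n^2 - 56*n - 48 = (n - 3)*(n^3 + 9*n^2 + 24*n + 16) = (n - 3)*(n + 4)*(n^2 + 5*n + 4) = (n - 3)*(n + 4)^2*(n + 1)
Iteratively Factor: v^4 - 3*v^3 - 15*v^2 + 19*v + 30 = (v + 3)*(v^3 - 6*v^2 + 3*v + 10) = (v - 5)*(v + 3)*(v^2 - v - 2) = (v - 5)*(v + 1)*(v + 3)*(v - 2)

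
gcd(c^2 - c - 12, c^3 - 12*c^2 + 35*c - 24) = 1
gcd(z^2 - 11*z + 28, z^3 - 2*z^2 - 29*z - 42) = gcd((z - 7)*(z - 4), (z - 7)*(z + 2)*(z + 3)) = z - 7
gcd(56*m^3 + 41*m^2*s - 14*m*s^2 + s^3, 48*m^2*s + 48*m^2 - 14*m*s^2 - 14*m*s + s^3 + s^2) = -8*m + s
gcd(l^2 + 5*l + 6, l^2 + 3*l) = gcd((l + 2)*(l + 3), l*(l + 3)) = l + 3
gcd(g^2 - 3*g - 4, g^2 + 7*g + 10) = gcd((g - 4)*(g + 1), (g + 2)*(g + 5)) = 1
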